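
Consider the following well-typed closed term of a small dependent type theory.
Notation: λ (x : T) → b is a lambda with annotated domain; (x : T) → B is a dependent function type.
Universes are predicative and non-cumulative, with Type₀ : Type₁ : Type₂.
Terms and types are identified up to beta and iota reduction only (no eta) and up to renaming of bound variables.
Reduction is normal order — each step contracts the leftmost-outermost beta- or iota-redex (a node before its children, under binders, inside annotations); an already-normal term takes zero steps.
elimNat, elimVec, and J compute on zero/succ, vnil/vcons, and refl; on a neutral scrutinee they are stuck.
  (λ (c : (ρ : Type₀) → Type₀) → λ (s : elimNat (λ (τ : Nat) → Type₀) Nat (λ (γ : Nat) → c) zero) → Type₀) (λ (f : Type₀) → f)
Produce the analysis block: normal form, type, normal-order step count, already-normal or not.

normal form:
  λ (c : Nat) → Type₀
inferred type:
  (c : Nat) → Type₁
reduction steps (normal order): 2
term was already normal: no
first redex: a beta-redex


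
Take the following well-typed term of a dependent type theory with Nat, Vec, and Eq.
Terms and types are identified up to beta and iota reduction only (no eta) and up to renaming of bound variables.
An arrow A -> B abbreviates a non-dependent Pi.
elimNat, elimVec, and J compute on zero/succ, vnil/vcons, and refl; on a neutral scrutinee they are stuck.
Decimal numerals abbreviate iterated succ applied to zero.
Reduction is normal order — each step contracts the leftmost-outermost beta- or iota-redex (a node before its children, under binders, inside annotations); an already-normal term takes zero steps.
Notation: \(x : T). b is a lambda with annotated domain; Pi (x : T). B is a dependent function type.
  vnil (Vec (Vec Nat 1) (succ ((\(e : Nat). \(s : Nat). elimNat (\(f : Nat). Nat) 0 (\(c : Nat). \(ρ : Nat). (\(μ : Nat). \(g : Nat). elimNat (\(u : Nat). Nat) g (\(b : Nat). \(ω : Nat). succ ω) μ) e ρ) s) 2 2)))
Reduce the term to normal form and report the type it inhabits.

normal form:
  vnil (Vec (Vec Nat 1) 5)
inferred type:
  Vec (Vec (Vec Nat 1) 5) 0
observation: reduction starts at a beta-redex, and 27 normal-order steps reach the normal form.


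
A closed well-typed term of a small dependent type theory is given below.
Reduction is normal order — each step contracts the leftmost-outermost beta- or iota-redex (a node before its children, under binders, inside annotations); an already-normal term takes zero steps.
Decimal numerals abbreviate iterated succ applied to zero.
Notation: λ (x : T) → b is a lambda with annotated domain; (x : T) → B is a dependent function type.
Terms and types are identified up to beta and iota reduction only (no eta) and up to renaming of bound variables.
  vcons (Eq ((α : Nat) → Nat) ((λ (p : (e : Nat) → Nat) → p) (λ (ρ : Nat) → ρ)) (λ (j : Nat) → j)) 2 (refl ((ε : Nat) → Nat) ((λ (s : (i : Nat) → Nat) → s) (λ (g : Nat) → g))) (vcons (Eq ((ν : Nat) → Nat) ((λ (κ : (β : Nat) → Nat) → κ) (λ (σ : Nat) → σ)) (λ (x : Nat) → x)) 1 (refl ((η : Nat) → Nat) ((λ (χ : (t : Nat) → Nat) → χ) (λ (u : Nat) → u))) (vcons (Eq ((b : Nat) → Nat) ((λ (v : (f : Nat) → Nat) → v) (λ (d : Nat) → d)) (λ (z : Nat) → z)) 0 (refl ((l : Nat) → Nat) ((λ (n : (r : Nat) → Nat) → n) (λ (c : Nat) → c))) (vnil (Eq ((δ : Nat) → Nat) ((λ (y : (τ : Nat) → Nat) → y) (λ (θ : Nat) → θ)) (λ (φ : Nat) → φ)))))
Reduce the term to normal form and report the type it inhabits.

reduced normal form:
  vcons (Eq ((α : Nat) → Nat) (λ (p : Nat) → p) (λ (e : Nat) → e)) 2 (refl ((ρ : Nat) → Nat) (λ (j : Nat) → j)) (vcons (Eq ((ε : Nat) → Nat) (λ (s : Nat) → s) (λ (i : Nat) → i)) 1 (refl ((g : Nat) → Nat) (λ (ν : Nat) → ν)) (vcons (Eq ((κ : Nat) → Nat) (λ (β : Nat) → β) (λ (σ : Nat) → σ)) 0 (refl ((x : Nat) → Nat) (λ (η : Nat) → η)) (vnil (Eq ((χ : Nat) → Nat) (λ (t : Nat) → t) (λ (u : Nat) → u)))))
type:
  Vec (Eq ((α : Nat) → Nat) (λ (p : Nat) → p) (λ (e : Nat) → e)) 3
observation: the term reaches its normal form after 7 normal-order steps.


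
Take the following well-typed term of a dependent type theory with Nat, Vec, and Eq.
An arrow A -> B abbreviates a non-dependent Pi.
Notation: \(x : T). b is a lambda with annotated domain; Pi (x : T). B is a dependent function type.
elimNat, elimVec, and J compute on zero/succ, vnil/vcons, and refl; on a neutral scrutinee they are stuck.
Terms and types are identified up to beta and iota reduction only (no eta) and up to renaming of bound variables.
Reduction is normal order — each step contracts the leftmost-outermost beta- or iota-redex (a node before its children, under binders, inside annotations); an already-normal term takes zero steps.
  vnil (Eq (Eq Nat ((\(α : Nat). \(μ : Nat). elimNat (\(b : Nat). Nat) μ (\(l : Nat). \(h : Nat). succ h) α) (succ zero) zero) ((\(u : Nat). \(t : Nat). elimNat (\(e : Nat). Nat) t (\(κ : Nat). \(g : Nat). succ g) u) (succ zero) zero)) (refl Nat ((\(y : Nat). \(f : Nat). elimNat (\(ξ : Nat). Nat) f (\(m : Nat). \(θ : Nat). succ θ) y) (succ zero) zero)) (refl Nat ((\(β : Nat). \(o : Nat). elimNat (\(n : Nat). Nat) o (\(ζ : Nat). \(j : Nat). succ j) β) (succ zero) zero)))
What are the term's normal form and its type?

reduced normal form:
  vnil (Eq (Eq Nat (succ zero) (succ zero)) (refl Nat (succ zero)) (refl Nat (succ zero)))
inferred type:
  Vec (Eq (Eq Nat (succ zero) (succ zero)) (refl Nat (succ zero)) (refl Nat (succ zero))) zero
observation: the leftmost-outermost redex is a beta-redex, and normalization takes 24 steps.


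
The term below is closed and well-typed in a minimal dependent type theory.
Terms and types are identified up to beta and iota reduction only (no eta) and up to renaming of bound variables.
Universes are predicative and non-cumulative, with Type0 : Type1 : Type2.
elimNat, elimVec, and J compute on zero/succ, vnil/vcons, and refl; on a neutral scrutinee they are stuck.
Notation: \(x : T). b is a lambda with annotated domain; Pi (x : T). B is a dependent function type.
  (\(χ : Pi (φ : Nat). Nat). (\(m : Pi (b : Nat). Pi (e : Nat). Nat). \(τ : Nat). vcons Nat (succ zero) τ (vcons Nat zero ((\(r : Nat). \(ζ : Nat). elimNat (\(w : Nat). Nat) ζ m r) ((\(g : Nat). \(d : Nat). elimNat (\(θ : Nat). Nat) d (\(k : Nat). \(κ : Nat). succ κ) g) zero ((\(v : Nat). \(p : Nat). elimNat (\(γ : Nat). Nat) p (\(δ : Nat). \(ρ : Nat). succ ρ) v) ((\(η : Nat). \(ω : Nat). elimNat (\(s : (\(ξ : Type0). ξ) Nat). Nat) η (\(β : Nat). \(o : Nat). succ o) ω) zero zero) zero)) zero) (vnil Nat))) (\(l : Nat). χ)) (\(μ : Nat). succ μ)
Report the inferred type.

the term's type:
  Pi (χ : Nat). Vec Nat (succ (succ zero))


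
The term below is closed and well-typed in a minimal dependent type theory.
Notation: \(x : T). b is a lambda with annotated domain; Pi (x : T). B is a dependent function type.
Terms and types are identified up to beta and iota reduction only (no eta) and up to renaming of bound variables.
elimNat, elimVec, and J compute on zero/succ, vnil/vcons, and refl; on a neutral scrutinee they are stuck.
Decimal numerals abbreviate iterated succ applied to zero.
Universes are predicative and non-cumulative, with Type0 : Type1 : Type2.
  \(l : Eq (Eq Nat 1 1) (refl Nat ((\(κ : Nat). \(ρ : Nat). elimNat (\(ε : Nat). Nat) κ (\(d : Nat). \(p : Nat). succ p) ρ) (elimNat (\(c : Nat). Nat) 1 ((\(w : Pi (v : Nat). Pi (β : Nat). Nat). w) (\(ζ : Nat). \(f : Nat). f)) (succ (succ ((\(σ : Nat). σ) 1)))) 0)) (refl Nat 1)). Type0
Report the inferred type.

inferred type:
  Pi (l : Eq (Eq Nat 1 1) (refl Nat 1) (refl Nat 1)). Type1


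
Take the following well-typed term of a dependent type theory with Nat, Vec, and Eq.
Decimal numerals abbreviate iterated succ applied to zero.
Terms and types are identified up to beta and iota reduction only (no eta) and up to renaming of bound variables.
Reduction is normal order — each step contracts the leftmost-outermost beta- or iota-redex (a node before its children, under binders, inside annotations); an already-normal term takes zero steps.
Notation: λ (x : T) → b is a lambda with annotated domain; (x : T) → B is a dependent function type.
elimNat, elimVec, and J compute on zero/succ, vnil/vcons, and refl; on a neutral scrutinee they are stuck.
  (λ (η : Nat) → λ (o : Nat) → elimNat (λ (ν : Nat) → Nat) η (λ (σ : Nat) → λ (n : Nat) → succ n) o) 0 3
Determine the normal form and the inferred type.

normal form:
  3
the term's type:
  Nat


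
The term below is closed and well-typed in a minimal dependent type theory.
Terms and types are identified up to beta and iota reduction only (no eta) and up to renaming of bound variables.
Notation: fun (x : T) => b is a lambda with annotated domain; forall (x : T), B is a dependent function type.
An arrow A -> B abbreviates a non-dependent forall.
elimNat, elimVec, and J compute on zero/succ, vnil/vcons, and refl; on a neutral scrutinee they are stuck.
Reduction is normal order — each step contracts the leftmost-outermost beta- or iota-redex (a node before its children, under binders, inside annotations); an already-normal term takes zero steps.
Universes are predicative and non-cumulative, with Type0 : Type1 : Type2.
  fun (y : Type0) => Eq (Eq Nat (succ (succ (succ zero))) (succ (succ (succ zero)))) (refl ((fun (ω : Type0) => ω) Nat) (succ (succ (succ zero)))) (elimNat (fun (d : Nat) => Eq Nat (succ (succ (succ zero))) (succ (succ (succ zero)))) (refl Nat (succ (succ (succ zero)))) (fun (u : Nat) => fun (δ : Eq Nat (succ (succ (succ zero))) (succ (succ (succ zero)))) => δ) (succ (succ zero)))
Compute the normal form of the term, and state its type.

normal form:
  fun (y : Type0) => Eq (Eq Nat (succ (succ (succ zero))) (succ (succ (succ zero)))) (refl Nat (succ (succ (succ zero)))) (refl Nat (succ (succ (succ zero))))
the term's type:
  Type0 -> Type0
observation: 8 normal-order steps normalize the term, beginning with a beta-redex.


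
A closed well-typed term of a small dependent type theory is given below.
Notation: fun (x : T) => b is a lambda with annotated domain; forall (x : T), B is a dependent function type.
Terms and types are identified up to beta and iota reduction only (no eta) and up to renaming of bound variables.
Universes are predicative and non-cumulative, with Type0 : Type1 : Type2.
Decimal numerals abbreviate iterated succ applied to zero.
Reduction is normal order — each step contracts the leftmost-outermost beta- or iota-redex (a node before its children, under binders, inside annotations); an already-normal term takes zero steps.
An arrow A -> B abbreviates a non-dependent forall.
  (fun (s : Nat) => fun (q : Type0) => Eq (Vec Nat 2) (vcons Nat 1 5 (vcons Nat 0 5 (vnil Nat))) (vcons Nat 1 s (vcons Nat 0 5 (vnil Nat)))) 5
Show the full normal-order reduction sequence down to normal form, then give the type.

normal-order reduction:
  (fun (s : Nat) => fun (q : Type0) => Eq (Vec Nat 2) (vcons Nat 1 5 (vcons Nat 0 5 (vnil Nat))) (vcons Nat 1 s (vcons Nat 0 5 (vnil Nat)))) 5
  ~> fun (s : Type0) => Eq (Vec Nat 2) (vcons Nat 1 5 (vcons Nat 0 5 (vnil Nat))) (vcons Nat 1 5 (vcons Nat 0 5 (vnil Nat)))
inferred type:
  Type0 -> Type0


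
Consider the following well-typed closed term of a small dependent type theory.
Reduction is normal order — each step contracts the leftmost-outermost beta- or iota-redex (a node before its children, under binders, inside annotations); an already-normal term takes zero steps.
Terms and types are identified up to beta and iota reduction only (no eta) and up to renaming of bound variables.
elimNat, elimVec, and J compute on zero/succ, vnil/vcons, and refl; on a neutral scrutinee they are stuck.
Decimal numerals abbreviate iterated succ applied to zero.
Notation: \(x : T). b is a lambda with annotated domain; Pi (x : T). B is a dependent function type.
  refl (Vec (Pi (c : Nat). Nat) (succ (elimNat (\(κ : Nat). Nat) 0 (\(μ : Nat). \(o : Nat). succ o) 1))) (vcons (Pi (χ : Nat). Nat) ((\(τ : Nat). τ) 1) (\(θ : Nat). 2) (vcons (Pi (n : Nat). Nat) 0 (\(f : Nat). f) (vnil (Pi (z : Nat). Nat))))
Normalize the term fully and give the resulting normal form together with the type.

normal form:
  refl (Vec (Pi (c : Nat). Nat) 2) (vcons (Pi (κ : Nat). Nat) 1 (\(μ : Nat). 2) (vcons (Pi (o : Nat). Nat) 0 (\(χ : Nat). χ) (vnil (Pi (τ : Nat). Nat))))
type:
  Eq (Vec (Pi (c : Nat). Nat) 2) (vcons (Pi (κ : Nat). Nat) 1 (\(μ : Nat). 2) (vcons (Pi (o : Nat). Nat) 0 (\(χ : Nat). χ) (vnil (Pi (τ : Nat). Nat)))) (vcons (Pi (θ : Nat). Nat) 1 (\(n : Nat). 2) (vcons (Pi (f : Nat). Nat) 0 (\(z : Nat). z) (vnil (Pi (q : Nat). Nat))))


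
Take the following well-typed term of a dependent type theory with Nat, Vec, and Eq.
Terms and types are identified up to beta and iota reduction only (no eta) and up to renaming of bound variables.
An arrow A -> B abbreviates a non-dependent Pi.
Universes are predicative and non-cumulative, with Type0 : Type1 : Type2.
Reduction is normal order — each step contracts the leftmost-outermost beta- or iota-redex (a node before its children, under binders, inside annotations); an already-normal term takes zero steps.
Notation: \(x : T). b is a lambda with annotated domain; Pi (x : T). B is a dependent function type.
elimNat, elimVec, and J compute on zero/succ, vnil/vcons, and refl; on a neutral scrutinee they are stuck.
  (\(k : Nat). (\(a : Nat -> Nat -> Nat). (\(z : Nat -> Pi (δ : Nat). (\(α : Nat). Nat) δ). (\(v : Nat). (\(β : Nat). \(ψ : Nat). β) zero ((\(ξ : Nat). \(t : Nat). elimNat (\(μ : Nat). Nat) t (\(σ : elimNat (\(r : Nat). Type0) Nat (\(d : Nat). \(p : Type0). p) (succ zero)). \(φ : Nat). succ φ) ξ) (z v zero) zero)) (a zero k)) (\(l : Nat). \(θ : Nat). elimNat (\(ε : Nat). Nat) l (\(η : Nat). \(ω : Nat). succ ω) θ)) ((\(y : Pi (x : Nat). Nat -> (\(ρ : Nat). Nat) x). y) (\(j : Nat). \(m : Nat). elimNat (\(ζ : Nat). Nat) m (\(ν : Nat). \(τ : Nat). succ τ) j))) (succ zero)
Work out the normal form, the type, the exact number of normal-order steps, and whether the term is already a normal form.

resulting normal form:
  zero
the term's type:
  Nat
normal-order step count: 6
already normal: no
first redex: a beta-redex


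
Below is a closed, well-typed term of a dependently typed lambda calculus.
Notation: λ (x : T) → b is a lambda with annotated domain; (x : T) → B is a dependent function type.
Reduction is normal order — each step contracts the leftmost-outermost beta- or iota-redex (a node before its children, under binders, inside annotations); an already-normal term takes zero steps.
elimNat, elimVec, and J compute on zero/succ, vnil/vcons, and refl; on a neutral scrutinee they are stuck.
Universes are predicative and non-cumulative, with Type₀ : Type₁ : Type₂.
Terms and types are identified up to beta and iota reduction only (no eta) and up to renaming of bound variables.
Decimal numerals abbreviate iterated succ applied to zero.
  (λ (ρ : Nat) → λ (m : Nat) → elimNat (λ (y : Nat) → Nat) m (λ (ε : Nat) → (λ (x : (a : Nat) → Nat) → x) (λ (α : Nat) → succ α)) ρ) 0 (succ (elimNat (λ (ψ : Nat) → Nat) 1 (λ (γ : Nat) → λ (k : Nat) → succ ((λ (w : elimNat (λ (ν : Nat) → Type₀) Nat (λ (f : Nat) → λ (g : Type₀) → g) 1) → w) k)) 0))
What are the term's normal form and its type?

normal form:
  2
inferred type:
  Nat
observation: 4 normal-order steps normalize the term, beginning with a beta-redex.


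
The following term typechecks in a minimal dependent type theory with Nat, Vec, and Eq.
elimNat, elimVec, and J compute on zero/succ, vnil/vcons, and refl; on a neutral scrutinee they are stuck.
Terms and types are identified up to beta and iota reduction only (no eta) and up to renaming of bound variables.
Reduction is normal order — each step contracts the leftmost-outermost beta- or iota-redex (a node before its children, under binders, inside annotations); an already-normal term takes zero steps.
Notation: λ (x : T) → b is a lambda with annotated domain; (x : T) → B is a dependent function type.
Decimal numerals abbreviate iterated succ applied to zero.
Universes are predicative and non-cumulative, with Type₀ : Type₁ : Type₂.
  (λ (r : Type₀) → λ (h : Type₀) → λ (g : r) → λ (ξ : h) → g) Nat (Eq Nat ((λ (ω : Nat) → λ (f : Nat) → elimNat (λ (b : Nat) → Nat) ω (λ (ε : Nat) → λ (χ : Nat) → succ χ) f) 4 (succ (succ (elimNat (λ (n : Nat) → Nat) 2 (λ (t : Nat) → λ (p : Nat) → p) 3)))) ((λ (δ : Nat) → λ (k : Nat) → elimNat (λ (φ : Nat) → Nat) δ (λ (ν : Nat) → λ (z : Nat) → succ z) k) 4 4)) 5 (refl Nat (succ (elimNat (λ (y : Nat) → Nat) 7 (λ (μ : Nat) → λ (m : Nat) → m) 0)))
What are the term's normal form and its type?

reduced normal form:
  5
inferred type:
  Nat
observation: the leftmost-outermost redex is a beta-redex, and normalization takes 4 steps.


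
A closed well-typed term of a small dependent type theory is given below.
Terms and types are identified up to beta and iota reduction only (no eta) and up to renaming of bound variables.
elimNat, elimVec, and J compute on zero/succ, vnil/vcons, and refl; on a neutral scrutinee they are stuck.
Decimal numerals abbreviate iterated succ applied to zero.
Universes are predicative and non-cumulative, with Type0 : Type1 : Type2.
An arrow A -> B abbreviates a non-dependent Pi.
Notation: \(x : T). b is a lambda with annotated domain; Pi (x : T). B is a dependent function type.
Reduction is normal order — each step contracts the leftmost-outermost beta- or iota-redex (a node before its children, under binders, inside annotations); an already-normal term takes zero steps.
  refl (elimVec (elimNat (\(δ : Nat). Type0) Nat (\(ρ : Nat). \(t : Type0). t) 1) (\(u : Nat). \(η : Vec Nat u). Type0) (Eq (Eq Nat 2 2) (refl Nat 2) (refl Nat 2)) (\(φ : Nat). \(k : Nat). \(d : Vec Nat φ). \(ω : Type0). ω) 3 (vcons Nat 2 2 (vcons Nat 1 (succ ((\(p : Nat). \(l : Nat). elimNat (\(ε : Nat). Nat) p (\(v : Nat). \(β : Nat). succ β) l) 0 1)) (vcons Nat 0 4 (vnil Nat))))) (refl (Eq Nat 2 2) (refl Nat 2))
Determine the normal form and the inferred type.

reduced normal form:
  refl (Eq (Eq Nat 2 2) (refl Nat 2) (refl Nat 2)) (refl (Eq Nat 2 2) (refl Nat 2))
type:
  Eq (Eq (Eq Nat 2 2) (refl Nat 2) (refl Nat 2)) (refl (Eq Nat 2 2) (refl Nat 2)) (refl (Eq Nat 2 2) (refl Nat 2))
observation: the first redex contracted is an elimVec iota-redex; the normal form is reached in 16 normal-order steps.


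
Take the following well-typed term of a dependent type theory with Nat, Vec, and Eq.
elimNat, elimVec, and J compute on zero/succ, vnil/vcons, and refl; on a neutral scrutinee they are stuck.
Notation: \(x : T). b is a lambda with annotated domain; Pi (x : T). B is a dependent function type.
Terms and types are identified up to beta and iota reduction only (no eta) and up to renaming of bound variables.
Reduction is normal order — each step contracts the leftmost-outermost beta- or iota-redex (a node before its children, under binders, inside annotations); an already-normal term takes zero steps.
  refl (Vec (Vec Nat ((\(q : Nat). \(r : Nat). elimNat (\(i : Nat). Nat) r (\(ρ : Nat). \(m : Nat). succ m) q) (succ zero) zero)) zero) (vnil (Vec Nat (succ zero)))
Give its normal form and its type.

normal form:
  refl (Vec (Vec Nat (succ zero)) zero) (vnil (Vec Nat (succ zero)))
the term's type:
  Eq (Vec (Vec Nat (succ zero)) zero) (vnil (Vec Nat (succ zero))) (vnil (Vec Nat (succ zero)))


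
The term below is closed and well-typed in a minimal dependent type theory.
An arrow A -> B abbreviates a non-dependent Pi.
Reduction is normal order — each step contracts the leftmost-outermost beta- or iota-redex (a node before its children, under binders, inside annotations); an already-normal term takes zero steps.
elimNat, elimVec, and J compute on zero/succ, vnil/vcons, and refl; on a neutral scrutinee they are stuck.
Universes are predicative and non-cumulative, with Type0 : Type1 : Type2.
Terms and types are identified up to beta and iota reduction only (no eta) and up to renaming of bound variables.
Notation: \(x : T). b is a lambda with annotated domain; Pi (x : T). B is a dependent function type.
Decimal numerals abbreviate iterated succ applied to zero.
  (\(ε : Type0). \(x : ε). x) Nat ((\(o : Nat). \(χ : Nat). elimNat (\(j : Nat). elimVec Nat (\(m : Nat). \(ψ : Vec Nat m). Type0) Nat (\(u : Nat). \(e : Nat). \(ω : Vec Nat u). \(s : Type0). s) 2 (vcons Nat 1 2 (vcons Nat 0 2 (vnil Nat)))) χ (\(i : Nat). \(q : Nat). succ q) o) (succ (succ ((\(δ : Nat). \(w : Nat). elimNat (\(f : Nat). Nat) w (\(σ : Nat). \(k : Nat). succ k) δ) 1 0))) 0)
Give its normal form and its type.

reduced normal form:
  3
type:
  Nat
observation: reduction starts at a beta-redex, and 31 normal-order steps reach the normal form.


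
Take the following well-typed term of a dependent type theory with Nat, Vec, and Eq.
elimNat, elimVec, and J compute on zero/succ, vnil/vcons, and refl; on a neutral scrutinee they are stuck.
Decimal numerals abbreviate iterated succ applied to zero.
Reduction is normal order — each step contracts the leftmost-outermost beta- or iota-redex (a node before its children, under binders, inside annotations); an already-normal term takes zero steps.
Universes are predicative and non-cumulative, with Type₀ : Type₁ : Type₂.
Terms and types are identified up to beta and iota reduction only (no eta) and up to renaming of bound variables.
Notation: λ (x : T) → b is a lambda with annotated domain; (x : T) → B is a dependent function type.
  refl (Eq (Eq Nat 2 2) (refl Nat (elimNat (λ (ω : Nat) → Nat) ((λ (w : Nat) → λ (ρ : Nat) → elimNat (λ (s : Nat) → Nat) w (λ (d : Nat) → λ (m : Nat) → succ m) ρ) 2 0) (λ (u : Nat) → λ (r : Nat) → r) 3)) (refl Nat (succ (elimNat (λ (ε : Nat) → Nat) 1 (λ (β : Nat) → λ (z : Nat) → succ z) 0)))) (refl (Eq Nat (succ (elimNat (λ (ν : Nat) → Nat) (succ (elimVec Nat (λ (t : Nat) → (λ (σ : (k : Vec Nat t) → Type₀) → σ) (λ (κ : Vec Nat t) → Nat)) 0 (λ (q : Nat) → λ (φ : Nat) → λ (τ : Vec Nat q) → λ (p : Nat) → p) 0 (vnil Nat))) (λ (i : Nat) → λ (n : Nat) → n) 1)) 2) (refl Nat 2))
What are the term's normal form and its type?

resulting normal form:
  refl (Eq (Eq Nat 2 2) (refl Nat 2) (refl Nat 2)) (refl (Eq Nat 2 2) (refl Nat 2))
type:
  Eq (Eq (Eq Nat 2 2) (refl Nat 2) (refl Nat 2)) (refl (Eq Nat 2 2) (refl Nat 2)) (refl (Eq Nat 2 2) (refl Nat 2))
observation: the leftmost-outermost redex is an elimNat iota-redex, and normalization takes 19 steps.


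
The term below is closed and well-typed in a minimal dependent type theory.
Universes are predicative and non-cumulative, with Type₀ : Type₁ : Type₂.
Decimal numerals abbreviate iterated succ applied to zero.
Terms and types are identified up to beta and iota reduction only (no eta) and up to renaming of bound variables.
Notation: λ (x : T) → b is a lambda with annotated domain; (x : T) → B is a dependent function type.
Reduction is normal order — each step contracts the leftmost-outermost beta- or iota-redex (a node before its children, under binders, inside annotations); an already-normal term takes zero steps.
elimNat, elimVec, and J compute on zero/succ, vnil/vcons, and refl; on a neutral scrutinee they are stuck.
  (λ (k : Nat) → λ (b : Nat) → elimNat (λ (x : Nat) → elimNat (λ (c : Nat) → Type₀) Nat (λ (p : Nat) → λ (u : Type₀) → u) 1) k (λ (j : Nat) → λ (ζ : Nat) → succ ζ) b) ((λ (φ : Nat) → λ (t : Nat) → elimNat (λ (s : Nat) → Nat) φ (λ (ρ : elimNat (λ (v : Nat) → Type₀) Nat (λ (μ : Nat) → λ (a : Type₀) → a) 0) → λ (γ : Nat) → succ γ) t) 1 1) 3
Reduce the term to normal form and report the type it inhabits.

resulting normal form:
  5
the term's type:
  Nat
observation: 18 normal-order steps normalize the term, beginning with a beta-redex.


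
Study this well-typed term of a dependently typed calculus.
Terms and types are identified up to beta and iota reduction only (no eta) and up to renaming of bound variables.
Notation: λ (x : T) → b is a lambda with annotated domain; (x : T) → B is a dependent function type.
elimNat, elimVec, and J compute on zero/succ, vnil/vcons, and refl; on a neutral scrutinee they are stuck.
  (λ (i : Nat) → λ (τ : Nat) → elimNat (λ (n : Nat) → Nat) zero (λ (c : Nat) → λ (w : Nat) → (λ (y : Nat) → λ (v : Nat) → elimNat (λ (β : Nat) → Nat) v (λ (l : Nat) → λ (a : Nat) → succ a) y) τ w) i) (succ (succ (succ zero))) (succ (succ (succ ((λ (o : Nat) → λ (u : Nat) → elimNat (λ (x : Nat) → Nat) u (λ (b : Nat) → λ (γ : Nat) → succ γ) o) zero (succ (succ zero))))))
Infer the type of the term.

inferred type:
  Nat


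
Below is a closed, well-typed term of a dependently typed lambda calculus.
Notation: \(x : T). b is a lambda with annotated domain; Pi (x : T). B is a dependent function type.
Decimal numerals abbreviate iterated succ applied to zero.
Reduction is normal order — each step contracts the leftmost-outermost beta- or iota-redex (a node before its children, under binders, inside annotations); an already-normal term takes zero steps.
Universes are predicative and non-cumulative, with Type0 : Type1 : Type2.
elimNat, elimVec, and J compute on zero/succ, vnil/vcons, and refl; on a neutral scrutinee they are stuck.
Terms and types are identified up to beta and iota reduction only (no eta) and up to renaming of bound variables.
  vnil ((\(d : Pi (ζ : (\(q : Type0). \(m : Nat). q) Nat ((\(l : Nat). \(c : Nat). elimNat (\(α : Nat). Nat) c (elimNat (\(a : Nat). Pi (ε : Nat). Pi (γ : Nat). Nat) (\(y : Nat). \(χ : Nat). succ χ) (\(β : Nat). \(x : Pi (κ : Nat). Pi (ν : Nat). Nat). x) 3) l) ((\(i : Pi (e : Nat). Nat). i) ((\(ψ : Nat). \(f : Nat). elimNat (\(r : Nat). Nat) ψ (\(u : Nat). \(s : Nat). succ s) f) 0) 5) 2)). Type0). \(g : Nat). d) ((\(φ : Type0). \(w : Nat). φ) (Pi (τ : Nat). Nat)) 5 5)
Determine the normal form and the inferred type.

normal form:
  vnil (Pi (d : Nat). Nat)
inferred type:
  Vec (Pi (d : Nat). Nat) 0
observation: reduction starts at a beta-redex, and 4 normal-order steps reach the normal form.


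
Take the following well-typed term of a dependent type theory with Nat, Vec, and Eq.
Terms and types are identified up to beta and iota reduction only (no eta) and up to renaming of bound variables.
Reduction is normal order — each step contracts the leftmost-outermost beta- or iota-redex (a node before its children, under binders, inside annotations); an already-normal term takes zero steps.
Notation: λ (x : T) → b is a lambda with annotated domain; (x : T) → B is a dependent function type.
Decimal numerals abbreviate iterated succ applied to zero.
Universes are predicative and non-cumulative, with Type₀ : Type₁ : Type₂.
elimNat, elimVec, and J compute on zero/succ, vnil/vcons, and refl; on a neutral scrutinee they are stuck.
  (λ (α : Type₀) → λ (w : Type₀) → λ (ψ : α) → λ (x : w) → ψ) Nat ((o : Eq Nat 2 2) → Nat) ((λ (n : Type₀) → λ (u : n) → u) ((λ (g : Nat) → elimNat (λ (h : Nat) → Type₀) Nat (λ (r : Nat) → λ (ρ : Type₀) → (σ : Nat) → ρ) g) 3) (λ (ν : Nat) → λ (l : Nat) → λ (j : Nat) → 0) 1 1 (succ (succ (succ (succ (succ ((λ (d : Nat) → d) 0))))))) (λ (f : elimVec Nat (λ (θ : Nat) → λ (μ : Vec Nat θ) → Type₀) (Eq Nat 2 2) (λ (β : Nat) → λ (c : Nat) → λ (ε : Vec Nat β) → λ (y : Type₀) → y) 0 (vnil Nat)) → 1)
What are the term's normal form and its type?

reduced normal form:
  0
inferred type:
  Nat


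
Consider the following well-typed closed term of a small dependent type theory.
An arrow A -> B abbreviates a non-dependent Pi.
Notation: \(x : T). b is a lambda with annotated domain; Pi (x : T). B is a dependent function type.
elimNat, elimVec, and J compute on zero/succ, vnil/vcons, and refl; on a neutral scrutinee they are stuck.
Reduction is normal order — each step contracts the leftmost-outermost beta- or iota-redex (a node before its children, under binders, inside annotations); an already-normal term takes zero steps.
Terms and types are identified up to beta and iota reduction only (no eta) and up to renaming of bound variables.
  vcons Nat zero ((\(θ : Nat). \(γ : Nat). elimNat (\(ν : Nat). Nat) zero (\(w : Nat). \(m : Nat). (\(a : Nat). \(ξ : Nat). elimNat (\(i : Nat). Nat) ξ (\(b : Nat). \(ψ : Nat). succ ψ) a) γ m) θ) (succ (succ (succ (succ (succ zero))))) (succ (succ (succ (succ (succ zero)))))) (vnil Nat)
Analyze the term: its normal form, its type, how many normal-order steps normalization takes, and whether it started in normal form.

normal form:
  vcons Nat zero (succ (succ (succ (succ (succ (succ (succ (succ (succ (succ (succ (succ (succ (succ (succ (succ (succ (succ (succ (succ (succ (succ (succ (succ (succ zero))))))))))))))))))))))))) (vnil Nat)
inferred type:
  Vec Nat (succ zero)
normal-order step count: 108
started in normal form: no
first contracted redex: a beta-redex


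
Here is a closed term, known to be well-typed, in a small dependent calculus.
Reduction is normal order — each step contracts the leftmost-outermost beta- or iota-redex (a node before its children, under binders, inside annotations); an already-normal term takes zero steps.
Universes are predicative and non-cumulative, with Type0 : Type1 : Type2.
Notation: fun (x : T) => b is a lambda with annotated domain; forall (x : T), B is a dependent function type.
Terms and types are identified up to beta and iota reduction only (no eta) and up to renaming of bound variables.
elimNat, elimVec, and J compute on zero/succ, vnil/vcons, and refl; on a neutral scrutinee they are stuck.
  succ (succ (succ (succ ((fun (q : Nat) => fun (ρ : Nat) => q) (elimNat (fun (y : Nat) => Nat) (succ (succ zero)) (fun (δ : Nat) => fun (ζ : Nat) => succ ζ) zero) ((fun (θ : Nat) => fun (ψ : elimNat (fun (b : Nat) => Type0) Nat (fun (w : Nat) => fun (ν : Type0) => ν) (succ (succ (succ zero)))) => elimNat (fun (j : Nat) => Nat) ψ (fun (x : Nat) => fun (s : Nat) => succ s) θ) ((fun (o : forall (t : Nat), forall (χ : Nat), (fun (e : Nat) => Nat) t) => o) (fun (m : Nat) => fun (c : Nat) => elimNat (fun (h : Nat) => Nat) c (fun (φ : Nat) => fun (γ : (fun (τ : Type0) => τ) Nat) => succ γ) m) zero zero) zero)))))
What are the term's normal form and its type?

resulting normal form:
  succ (succ (succ (succ (succ (succ zero)))))
type:
  Nat
observation: 3 normal-order steps normalize the term, beginning with a beta-redex.


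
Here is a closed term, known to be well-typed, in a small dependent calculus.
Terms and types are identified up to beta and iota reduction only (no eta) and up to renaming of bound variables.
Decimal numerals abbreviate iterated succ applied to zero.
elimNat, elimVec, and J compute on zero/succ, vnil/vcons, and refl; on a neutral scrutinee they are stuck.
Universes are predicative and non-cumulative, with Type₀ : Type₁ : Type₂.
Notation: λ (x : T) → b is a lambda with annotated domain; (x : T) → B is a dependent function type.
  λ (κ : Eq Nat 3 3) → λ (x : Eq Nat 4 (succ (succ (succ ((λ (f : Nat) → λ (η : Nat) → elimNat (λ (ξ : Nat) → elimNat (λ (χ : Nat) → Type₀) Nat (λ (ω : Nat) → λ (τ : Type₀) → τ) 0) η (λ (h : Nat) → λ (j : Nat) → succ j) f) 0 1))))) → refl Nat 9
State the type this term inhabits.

the term's type:
  (κ : Eq Nat 3 3) → (x : Eq Nat 4 4) → Eq Nat 9 9


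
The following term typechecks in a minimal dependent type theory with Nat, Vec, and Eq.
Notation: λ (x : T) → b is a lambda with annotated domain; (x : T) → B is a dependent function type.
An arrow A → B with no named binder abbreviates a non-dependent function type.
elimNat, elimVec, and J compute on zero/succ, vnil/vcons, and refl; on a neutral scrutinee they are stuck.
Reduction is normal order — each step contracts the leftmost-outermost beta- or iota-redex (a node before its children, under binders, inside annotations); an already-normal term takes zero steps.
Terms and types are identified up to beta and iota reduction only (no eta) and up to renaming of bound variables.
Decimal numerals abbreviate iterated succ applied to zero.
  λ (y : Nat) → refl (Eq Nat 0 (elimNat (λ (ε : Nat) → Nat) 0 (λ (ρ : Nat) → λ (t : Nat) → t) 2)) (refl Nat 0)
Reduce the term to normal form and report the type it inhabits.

resulting normal form:
  λ (y : Nat) → refl (Eq Nat 0 0) (refl Nat 0)
the term's type:
  Nat → Eq (Eq Nat 0 0) (refl Nat 0) (refl Nat 0)
observation: 7 normal-order steps separate the term from its normal form.


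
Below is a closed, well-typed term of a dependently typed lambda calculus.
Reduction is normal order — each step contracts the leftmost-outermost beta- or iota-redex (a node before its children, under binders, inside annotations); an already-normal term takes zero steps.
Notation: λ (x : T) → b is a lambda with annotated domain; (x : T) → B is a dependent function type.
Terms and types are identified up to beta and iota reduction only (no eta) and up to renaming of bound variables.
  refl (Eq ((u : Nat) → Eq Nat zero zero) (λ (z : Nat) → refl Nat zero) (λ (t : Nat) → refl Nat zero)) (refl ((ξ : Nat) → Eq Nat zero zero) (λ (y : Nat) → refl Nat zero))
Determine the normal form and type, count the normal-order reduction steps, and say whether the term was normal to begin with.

resulting normal form:
  refl (Eq ((u : Nat) → Eq Nat zero zero) (λ (z : Nat) → refl Nat zero) (λ (t : Nat) → refl Nat zero)) (refl ((ξ : Nat) → Eq Nat zero zero) (λ (y : Nat) → refl Nat zero))
the term's type:
  Eq (Eq ((u : Nat) → Eq Nat zero zero) (λ (z : Nat) → refl Nat zero) (λ (t : Nat) → refl Nat zero)) (refl ((ξ : Nat) → Eq Nat zero zero) (λ (y : Nat) → refl Nat zero)) (refl ((v : Nat) → Eq Nat zero zero) (λ (b : Nat) → refl Nat zero))
normal-order step count: 0
already normal: yes


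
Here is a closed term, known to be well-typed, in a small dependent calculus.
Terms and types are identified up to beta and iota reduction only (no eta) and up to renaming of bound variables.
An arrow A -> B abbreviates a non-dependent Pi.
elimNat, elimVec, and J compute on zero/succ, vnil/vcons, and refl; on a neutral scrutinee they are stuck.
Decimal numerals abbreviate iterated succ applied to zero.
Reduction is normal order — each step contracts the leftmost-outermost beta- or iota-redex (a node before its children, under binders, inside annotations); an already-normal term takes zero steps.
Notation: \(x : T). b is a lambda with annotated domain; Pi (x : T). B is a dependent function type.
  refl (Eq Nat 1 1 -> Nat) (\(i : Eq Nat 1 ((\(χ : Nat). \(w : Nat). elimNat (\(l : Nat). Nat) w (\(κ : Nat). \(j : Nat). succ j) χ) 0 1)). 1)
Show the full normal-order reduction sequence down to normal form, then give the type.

normal-order reduction:
  refl (Eq Nat 1 1 -> Nat) (\(i : Eq Nat 1 ((\(χ : Nat). \(w : Nat). elimNat (\(l : Nat). Nat) w (\(κ : Nat). \(j : Nat). succ j) χ) 0 1)). 1)
  ~> refl (Eq Nat 1 1 -> Nat) (\(i : Eq Nat 1 ((\(χ : Nat). elimNat (\(w : Nat). Nat) χ (\(l : Nat). \(κ : Nat). succ κ) 0) 1)). 1)
  ~> refl (Eq Nat 1 1 -> Nat) (\(i : Eq Nat 1 (elimNat (\(χ : Nat). Nat) 1 (\(w : Nat). \(l : Nat). succ l) 0)). 1)
  ~> refl (Eq Nat 1 1 -> Nat) (\(i : Eq Nat 1 1). 1)
type:
  Eq (Eq Nat 1 1 -> Nat) (\(i : Eq Nat 1 1). 1) (\(χ : Eq Nat 1 1). 1)


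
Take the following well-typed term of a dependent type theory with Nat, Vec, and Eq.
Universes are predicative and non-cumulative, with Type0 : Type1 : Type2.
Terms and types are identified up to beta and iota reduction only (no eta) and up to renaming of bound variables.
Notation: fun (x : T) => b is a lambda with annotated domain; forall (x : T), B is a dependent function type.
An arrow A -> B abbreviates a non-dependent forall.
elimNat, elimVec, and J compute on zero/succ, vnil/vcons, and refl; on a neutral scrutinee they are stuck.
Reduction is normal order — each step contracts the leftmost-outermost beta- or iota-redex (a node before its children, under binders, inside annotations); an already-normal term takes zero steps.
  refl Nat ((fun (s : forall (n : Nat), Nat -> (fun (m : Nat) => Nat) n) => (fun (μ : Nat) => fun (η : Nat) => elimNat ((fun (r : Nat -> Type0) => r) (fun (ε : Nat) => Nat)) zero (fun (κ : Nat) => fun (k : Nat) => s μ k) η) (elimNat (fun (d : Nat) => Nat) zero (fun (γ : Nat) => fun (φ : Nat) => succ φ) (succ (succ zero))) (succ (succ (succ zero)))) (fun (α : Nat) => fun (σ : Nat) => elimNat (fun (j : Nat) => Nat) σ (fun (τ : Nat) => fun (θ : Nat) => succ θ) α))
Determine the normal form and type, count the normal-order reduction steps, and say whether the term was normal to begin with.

resulting normal form:
  refl Nat (succ (succ (succ (succ (succ (succ zero))))))
the term's type:
  Eq Nat (succ (succ (succ (succ (succ (succ zero)))))) (succ (succ (succ (succ (succ (succ zero))))))
reduction steps (normal order): 61
started in normal form: no
first redex: a beta-redex


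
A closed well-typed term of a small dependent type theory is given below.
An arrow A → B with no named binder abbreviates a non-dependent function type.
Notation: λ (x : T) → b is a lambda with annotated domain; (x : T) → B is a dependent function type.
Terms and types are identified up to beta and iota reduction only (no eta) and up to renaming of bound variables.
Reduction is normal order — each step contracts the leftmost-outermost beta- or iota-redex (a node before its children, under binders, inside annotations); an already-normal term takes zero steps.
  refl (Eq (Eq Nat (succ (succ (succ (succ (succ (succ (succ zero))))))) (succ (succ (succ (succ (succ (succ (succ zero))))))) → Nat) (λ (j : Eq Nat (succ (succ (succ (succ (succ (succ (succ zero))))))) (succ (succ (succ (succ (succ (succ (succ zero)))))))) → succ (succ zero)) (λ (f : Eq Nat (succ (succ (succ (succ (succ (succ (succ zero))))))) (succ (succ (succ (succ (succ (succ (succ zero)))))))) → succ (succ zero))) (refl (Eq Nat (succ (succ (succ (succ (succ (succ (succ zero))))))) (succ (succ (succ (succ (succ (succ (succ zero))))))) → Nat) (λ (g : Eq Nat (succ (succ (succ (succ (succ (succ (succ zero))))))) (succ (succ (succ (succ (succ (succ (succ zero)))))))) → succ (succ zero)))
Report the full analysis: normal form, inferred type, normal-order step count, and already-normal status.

normal form:
  refl (Eq (Eq Nat (succ (succ (succ (succ (succ (succ (succ zero))))))) (succ (succ (succ (succ (succ (succ (succ zero))))))) → Nat) (λ (j : Eq Nat (succ (succ (succ (succ (succ (succ (succ zero))))))) (succ (succ (succ (succ (succ (succ (succ zero)))))))) → succ (succ zero)) (λ (f : Eq Nat (succ (succ (succ (succ (succ (succ (succ zero))))))) (succ (succ (succ (succ (succ (succ (succ zero)))))))) → succ (succ zero))) (refl (Eq Nat (succ (succ (succ (succ (succ (succ (succ zero))))))) (succ (succ (succ (succ (succ (succ (succ zero))))))) → Nat) (λ (g : Eq Nat (succ (succ (succ (succ (succ (succ (succ zero))))))) (succ (succ (succ (succ (succ (succ (succ zero)))))))) → succ (succ zero)))
the term's type:
  Eq (Eq (Eq Nat (succ (succ (succ (succ (succ (succ (succ zero))))))) (succ (succ (succ (succ (succ (succ (succ zero))))))) → Nat) (λ (j : Eq Nat (succ (succ (succ (succ (succ (succ (succ zero))))))) (succ (succ (succ (succ (succ (succ (succ zero)))))))) → succ (succ zero)) (λ (f : Eq Nat (succ (succ (succ (succ (succ (succ (succ zero))))))) (succ (succ (succ (succ (succ (succ (succ zero)))))))) → succ (succ zero))) (refl (Eq Nat (succ (succ (succ (succ (succ (succ (succ zero))))))) (succ (succ (succ (succ (succ (succ (succ zero))))))) → Nat) (λ (g : Eq Nat (succ (succ (succ (succ (succ (succ (succ zero))))))) (succ (succ (succ (succ (succ (succ (succ zero)))))))) → succ (succ zero))) (refl (Eq Nat (succ (succ (succ (succ (succ (succ (succ zero))))))) (succ (succ (succ (succ (succ (succ (succ zero))))))) → Nat) (λ (χ : Eq Nat (succ (succ (succ (succ (succ (succ (succ zero))))))) (succ (succ (succ (succ (succ (succ (succ zero)))))))) → succ (succ zero)))
steps to reach normal form (normal order): 0
started in normal form: yes
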